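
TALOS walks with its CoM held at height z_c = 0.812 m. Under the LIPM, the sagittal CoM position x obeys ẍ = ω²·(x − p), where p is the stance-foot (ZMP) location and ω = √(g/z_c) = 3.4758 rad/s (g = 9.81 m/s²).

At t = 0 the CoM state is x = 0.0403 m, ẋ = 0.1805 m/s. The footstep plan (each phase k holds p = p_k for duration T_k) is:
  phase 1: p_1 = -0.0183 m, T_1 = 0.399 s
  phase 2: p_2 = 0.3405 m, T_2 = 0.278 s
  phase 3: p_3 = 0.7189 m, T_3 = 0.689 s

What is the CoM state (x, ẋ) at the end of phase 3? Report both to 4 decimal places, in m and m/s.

phase 1: p=-0.0183, T=0.399, ωT=1.386844, cosh=2.126031, sinh=1.876169; start (x,ẋ)=(0.040300, 0.180500) → end (x,ẋ)=(0.203716, 0.765890)
phase 2: p=0.3405, T=0.278, ωT=0.966272, cosh=1.504314, sinh=1.123815; start (x,ẋ)=(0.203716, 0.765890) → end (x,ẋ)=(0.382366, 0.617839)
phase 3: p=0.7189, T=0.689, ωT=2.394826, cosh=5.528740, sinh=5.437552; start (x,ẋ)=(0.382366, 0.617839) → end (x,ẋ)=(-0.175163, -2.944578)

x = -0.1752, ẋ = -2.9446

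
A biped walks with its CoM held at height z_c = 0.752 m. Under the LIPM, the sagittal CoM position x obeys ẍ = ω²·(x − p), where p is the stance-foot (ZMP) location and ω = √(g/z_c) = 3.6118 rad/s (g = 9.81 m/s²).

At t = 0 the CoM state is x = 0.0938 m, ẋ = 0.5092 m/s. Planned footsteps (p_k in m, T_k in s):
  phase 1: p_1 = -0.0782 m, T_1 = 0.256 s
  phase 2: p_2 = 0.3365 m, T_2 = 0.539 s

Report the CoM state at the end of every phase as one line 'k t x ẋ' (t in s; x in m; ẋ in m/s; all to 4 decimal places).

1 0.2560 0.3225 1.4026
2 0.7950 1.6189 4.8394

phase 1: p=-0.0782, T=0.256, ωT=0.924621, cosh=1.458797, sinh=1.062115; start (x,ẋ)=(0.093800, 0.509200) → end (x,ẋ)=(0.322453, 1.402637)
phase 2: p=0.3365, T=0.539, ωT=1.946760, cosh=3.574344, sinh=3.431609; start (x,ẋ)=(0.322453, 1.402637) → end (x,ẋ)=(1.618949, 4.839399)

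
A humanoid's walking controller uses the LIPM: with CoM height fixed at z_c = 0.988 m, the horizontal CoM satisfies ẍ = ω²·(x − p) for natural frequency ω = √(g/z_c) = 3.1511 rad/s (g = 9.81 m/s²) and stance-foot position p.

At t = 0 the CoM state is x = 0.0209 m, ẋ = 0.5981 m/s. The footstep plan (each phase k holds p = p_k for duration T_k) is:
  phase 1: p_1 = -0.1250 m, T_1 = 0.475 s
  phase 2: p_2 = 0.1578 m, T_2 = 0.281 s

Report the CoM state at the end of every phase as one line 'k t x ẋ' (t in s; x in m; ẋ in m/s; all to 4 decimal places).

1 0.4750 0.6199 2.3783
2 0.7560 1.5724 4.8378

phase 1: p=-0.1250, T=0.475, ωT=1.496772, cosh=2.345550, sinh=2.121698; start (x,ẋ)=(0.020900, 0.598100) → end (x,ẋ)=(0.619928, 2.378314)
phase 2: p=0.1578, T=0.281, ωT=0.885459, cosh=1.418311, sinh=1.005786; start (x,ẋ)=(0.619928, 2.378314) → end (x,ẋ)=(1.572366, 4.837827)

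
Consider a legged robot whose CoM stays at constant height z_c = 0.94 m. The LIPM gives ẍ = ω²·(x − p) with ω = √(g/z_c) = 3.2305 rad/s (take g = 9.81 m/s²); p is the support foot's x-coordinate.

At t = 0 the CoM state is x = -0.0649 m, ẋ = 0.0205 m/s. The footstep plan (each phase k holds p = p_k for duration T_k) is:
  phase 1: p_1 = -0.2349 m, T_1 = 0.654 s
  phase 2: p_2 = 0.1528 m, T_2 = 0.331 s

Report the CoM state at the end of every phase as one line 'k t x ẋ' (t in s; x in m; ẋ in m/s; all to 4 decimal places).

1 0.6540 0.5043 2.3240
2 0.9850 1.6495 5.2431

phase 1: p=-0.2349, T=0.654, ωT=2.112747, cosh=4.195918, sinh=4.075012; start (x,ẋ)=(-0.064900, 0.020500) → end (x,ẋ)=(0.504265, 2.323952)
phase 2: p=0.1528, T=0.331, ωT=1.069296, cosh=1.628288, sinh=1.285038; start (x,ẋ)=(0.504265, 2.323952) → end (x,ẋ)=(1.649515, 5.243106)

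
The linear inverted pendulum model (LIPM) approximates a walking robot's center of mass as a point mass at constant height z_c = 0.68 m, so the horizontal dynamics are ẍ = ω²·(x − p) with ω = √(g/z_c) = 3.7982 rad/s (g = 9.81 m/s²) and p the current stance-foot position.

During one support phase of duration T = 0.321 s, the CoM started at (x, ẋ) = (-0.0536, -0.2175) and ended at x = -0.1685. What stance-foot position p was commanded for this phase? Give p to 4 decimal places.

ωT = 3.7982·0.321 = 1.219222; cosh(ωT) = 1.840007, sinh(ωT) = 1.544547
x(T) = p + (x₀−p)·cosh(ωT) + (ẋ₀/ω)·sinh(ωT) ⇒ p·(1 − cosh) = x(T) − x₀·cosh − (ẋ₀/ω)·sinh
numerator   = -0.1685 − (-0.0536)·1.840007 − (-0.2175/3.7982)·1.544547 = 0.018571
denominator = 1 − 1.840007 = -0.840007
p = 0.018571 / -0.840007 = -0.0221

p = -0.0221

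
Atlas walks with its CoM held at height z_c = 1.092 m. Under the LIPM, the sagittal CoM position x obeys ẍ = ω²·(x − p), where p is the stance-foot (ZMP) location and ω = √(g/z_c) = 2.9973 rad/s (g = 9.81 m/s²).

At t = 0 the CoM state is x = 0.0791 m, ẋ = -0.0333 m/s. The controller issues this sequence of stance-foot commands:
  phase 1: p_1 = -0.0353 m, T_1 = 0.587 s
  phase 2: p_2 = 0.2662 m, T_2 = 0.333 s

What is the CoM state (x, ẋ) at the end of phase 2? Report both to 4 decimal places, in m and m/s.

x = 0.6196, ẋ = 1.3684

phase 1: p=-0.0353, T=0.587, ωT=1.759415, cosh=2.990592, sinh=2.818447; start (x,ẋ)=(0.079100, -0.033300) → end (x,ẋ)=(0.275511, 0.866834)
phase 2: p=0.2662, T=0.333, ωT=0.998101, cosh=1.540852, sinh=1.172273; start (x,ẋ)=(0.275511, 0.866834) → end (x,ẋ)=(0.619574, 1.368377)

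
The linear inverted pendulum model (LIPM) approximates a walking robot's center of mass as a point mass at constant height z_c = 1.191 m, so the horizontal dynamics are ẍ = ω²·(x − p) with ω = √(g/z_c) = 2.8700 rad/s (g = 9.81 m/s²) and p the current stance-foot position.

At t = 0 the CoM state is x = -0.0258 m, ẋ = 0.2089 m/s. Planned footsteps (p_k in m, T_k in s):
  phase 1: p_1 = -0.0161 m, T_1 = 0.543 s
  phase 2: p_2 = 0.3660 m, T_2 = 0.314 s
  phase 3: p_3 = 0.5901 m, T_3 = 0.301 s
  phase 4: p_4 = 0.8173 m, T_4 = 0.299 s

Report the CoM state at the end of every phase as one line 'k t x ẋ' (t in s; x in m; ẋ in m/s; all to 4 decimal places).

1 0.5430 0.1251 0.4550
2 0.8570 0.1835 -0.0582
3 1.1580 0.0023 -1.2196
4 1.4570 -0.7277 -3.9597

phase 1: p=-0.0161, T=0.543, ωT=1.558410, cosh=2.480866, sinh=2.270395; start (x,ẋ)=(-0.025800, 0.208900) → end (x,ẋ)=(0.125092, 0.455047)
phase 2: p=0.3660, T=0.314, ωT=0.901180, cosh=1.434299, sinh=1.028208; start (x,ẋ)=(0.125092, 0.455047) → end (x,ẋ)=(0.183491, -0.058236)
phase 3: p=0.5901, T=0.301, ωT=0.863870, cosh=1.396926, sinh=0.975398; start (x,ẋ)=(0.183491, -0.058236) → end (x,ẋ)=(0.002306, -1.219608)
phase 4: p=0.8173, T=0.299, ωT=0.858130, cosh=1.391350, sinh=0.967396; start (x,ẋ)=(0.002306, -1.219608) → end (x,ẋ)=(-0.727737, -3.959673)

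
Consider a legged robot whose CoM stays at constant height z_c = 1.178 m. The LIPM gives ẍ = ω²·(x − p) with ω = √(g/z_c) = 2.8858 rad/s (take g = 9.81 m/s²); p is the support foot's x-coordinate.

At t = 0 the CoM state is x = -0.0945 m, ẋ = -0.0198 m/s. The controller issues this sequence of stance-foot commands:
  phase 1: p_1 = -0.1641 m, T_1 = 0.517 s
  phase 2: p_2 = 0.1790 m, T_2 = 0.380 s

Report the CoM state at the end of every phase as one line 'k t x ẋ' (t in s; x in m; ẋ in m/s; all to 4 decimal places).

1 0.5170 -0.0160 0.3776
2 0.8970 0.0285 -0.1202

phase 1: p=-0.1641, T=0.517, ωT=1.491959, cosh=2.335363, sinh=2.110431; start (x,ẋ)=(-0.094500, -0.019800) → end (x,ẋ)=(-0.016039, 0.377644)
phase 2: p=0.1790, T=0.380, ωT=1.096604, cosh=1.663992, sinh=1.329989; start (x,ẋ)=(-0.016039, 0.377644) → end (x,ẋ)=(0.028503, -0.120179)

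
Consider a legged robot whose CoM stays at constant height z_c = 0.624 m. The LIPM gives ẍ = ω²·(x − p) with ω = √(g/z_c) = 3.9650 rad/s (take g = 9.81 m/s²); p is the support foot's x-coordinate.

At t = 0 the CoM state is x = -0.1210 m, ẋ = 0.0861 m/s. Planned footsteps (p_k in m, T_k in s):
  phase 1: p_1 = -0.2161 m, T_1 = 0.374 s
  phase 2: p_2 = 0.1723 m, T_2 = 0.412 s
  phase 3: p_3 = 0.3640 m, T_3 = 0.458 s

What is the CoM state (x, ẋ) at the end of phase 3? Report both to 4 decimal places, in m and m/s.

phase 1: p=-0.2161, T=0.374, ωT=1.482910, cosh=2.316362, sinh=2.089386; start (x,ẋ)=(-0.121000, 0.086100) → end (x,ẋ)=(0.049557, 0.987287)
phase 2: p=0.1723, T=0.412, ωT=1.633580, cosh=2.658704, sinh=2.463475; start (x,ẋ)=(0.049557, 0.987287) → end (x,ẋ)=(0.459369, 1.425990)
phase 3: p=0.3640, T=0.458, ωT=1.815970, cosh=3.154858, sinh=2.992178; start (x,ẋ)=(0.459369, 1.425990) → end (x,ẋ)=(1.740995, 5.630251)

x = 1.7410, ẋ = 5.6303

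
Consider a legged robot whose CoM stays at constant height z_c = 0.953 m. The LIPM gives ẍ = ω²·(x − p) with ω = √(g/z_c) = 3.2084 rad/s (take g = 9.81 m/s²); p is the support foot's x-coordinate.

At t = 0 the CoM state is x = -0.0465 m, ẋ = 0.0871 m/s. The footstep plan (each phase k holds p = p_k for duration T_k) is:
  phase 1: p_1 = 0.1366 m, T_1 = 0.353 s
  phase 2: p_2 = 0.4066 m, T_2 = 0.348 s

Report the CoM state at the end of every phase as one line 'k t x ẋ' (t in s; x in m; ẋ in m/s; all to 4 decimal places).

phase 1: p=0.1366, T=0.353, ωT=1.132565, cosh=1.712907, sinh=1.390701; start (x,ẋ)=(-0.046500, 0.087100) → end (x,ẋ)=(-0.139279, -0.667784)
phase 2: p=0.4066, T=0.348, ωT=1.116523, cosh=1.690816, sinh=1.363400; start (x,ẋ)=(-0.139279, -0.667784) → end (x,ẋ)=(-0.800155, -3.516958)

1 0.3530 -0.1393 -0.6678
2 0.7010 -0.8002 -3.5170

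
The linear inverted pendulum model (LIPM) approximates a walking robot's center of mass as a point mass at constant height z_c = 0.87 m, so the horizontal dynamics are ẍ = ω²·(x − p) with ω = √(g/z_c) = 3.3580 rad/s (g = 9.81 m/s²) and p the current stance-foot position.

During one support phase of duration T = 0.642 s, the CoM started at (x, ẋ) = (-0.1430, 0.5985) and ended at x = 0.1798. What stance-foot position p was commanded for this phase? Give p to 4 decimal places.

ωT = 3.3580·0.642 = 2.155836; cosh(ωT) = 4.375456, sinh(ωT) = 4.259650
x(T) = p + (x₀−p)·cosh(ωT) + (ẋ₀/ω)·sinh(ωT) ⇒ p·(1 − cosh) = x(T) − x₀·cosh − (ẋ₀/ω)·sinh
numerator   = 0.1798 − (-0.1430)·4.375456 − (0.5985/3.3580)·4.259650 = 0.046288
denominator = 1 − 4.375456 = -3.375456
p = 0.046288 / -3.375456 = -0.0137

p = -0.0137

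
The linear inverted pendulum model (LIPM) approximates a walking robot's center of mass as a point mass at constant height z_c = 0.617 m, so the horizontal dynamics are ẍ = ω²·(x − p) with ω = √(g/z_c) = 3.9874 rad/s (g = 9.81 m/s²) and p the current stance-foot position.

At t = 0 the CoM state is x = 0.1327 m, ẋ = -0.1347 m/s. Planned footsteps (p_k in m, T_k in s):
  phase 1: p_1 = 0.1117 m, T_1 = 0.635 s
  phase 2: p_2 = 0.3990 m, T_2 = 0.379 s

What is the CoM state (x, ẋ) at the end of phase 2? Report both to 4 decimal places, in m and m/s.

x = -0.6476, ẋ = -3.9243

phase 1: p=0.1117, T=0.635, ωT=2.531999, cosh=6.329063, sinh=6.249563; start (x,ẋ)=(0.132700, -0.134700) → end (x,ẋ)=(0.033491, -0.329215)
phase 2: p=0.3990, T=0.379, ωT=1.511225, cosh=2.376459, sinh=2.155819; start (x,ẋ)=(0.033491, -0.329215) → end (x,ẋ)=(-0.647609, -3.924320)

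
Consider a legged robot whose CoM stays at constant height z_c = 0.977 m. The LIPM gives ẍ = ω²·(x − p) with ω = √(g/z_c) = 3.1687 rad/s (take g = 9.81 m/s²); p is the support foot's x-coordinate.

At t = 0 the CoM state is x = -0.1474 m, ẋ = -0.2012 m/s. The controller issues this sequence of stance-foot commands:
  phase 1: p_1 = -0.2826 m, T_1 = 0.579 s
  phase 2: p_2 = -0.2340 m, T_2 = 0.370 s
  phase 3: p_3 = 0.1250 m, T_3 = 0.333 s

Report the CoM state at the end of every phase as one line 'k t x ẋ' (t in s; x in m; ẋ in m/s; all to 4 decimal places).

1 0.5790 -0.0422 0.6613
2 0.9490 0.4101 2.0576
3 1.2820 1.4038 4.4538

phase 1: p=-0.2826, T=0.579, ωT=1.834677, cosh=3.211389, sinh=3.051724; start (x,ẋ)=(-0.147400, -0.201200) → end (x,ẋ)=(-0.042193, 0.661252)
phase 2: p=-0.2340, T=0.370, ωT=1.172419, cosh=1.769707, sinh=1.460090; start (x,ẋ)=(-0.042193, 0.661252) → end (x,ẋ)=(0.410138, 2.057635)
phase 3: p=0.1250, T=0.333, ωT=1.055177, cosh=1.610307, sinh=1.262177; start (x,ẋ)=(0.410138, 2.057635) → end (x,ẋ)=(1.403770, 4.453822)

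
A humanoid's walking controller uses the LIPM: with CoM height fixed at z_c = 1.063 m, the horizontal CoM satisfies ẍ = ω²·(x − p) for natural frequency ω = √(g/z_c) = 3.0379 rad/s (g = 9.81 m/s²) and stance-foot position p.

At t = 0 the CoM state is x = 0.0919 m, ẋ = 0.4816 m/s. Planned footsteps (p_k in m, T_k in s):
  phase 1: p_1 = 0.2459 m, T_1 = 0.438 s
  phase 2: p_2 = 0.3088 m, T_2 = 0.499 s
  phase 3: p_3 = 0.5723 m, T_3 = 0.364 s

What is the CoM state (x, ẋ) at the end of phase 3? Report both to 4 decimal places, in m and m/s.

phase 1: p=0.2459, T=0.438, ωT=1.330600, cosh=2.023816, sinh=1.759497; start (x,ẋ)=(0.091900, 0.481600) → end (x,ẋ)=(0.213166, 0.151512)
phase 2: p=0.3088, T=0.499, ωT=1.515912, cosh=2.386590, sinh=2.166982; start (x,ẋ)=(0.213166, 0.151512) → end (x,ẋ)=(0.188638, -0.267965)
phase 3: p=0.5723, T=0.364, ωT=1.105796, cosh=1.676287, sinh=1.345340; start (x,ẋ)=(0.188638, -0.267965) → end (x,ẋ)=(-0.189496, -2.017215)

x = -0.1895, ẋ = -2.0172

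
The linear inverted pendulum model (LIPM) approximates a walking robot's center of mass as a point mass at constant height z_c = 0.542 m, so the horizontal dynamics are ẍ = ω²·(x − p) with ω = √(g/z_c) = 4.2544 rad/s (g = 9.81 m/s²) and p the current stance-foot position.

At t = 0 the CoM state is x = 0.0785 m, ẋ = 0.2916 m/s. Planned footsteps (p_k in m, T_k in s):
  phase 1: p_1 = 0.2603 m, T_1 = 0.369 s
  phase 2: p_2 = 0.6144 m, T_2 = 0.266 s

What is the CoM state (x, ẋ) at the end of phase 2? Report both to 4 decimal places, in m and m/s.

phase 1: p=0.2603, T=0.369, ωT=1.569874, cosh=2.507056, sinh=2.298985; start (x,ẋ)=(0.078500, 0.291600) → end (x,ẋ)=(-0.037909, -1.047092)
phase 2: p=0.6144, T=0.266, ωT=1.131670, cosh=1.711663, sinh=1.389169; start (x,ẋ)=(-0.037909, -1.047092) → end (x,ẋ)=(-0.844034, -5.647464)

x = -0.8440, ẋ = -5.6475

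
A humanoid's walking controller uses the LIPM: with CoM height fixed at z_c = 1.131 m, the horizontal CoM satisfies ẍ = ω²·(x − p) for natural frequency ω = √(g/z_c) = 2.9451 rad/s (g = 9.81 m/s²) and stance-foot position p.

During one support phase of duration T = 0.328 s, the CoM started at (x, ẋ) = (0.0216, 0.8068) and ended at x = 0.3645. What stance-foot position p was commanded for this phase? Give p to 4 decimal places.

p = -0.0481

ωT = 2.9451·0.328 = 0.965993; cosh(ωT) = 1.504000, sinh(ωT) = 1.123395
x(T) = p + (x₀−p)·cosh(ωT) + (ẋ₀/ω)·sinh(ωT) ⇒ p·(1 − cosh) = x(T) − x₀·cosh − (ẋ₀/ω)·sinh
numerator   = 0.3645 − (0.0216)·1.504000 − (0.8068/2.9451)·1.123395 = 0.024263
denominator = 1 − 1.504000 = -0.504000
p = 0.024263 / -0.504000 = -0.0481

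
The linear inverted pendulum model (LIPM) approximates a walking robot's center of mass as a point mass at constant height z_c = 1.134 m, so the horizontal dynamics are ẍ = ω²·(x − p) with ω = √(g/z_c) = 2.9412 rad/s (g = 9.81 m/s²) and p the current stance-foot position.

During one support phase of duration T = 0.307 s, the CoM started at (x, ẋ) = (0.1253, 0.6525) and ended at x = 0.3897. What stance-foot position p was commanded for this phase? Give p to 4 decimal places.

ωT = 2.9412·0.307 = 0.902948; cosh(ωT) = 1.436119, sinh(ωT) = 1.030747
x(T) = p + (x₀−p)·cosh(ωT) + (ẋ₀/ω)·sinh(ωT) ⇒ p·(1 − cosh) = x(T) − x₀·cosh − (ẋ₀/ω)·sinh
numerator   = 0.3897 − (0.1253)·1.436119 − (0.6525/2.9412)·1.030747 = -0.018915
denominator = 1 − 1.436119 = -0.436119
p = -0.018915 / -0.436119 = 0.0434

p = 0.0434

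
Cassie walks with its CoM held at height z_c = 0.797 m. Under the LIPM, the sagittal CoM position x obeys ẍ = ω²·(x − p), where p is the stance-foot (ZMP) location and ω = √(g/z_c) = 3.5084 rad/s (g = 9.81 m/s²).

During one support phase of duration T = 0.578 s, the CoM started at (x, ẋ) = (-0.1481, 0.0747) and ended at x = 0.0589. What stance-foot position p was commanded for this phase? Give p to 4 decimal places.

ωT = 3.5084·0.578 = 2.027855; cosh(ωT) = 3.864695, sinh(ωT) = 3.733078
x(T) = p + (x₀−p)·cosh(ωT) + (ẋ₀/ω)·sinh(ωT) ⇒ p·(1 − cosh) = x(T) − x₀·cosh − (ẋ₀/ω)·sinh
numerator   = 0.0589 − (-0.1481)·3.864695 − (0.0747/3.5084)·3.733078 = 0.551778
denominator = 1 − 3.864695 = -2.864695
p = 0.551778 / -2.864695 = -0.1926

p = -0.1926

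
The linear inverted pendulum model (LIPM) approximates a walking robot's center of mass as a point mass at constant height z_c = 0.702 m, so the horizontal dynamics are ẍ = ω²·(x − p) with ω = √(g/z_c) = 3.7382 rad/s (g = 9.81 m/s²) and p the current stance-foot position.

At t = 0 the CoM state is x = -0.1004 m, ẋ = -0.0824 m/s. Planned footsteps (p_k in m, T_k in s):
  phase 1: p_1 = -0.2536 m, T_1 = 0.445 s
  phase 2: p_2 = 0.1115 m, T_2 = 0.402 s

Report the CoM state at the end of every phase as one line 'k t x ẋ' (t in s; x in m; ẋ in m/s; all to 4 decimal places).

1 0.4450 0.1091 1.2318
2 0.8470 0.8096 2.8858

phase 1: p=-0.2536, T=0.445, ωT=1.663499, cosh=2.733610, sinh=2.544135; start (x,ẋ)=(-0.100400, -0.082400) → end (x,ẋ)=(0.109109, 1.231757)
phase 2: p=0.1115, T=0.402, ωT=1.502756, cosh=2.358288, sinh=2.135772; start (x,ẋ)=(0.109109, 1.231757) → end (x,ẋ)=(0.809611, 2.885752)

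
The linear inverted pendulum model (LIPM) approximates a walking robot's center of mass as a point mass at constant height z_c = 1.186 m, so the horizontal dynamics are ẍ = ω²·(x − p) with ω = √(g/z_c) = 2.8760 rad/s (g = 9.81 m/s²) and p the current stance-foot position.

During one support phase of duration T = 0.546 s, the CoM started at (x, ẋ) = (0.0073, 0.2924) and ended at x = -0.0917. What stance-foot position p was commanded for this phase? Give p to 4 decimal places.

ωT = 2.8760·0.546 = 1.570296; cosh(ωT) = 2.508027, sinh(ωT) = 2.300044
x(T) = p + (x₀−p)·cosh(ωT) + (ẋ₀/ω)·sinh(ωT) ⇒ p·(1 − cosh) = x(T) − x₀·cosh − (ẋ₀/ω)·sinh
numerator   = -0.0917 − (0.0073)·2.508027 − (0.2924/2.8760)·2.300044 = -0.343852
denominator = 1 − 2.508027 = -1.508027
p = -0.343852 / -1.508027 = 0.2280

p = 0.2280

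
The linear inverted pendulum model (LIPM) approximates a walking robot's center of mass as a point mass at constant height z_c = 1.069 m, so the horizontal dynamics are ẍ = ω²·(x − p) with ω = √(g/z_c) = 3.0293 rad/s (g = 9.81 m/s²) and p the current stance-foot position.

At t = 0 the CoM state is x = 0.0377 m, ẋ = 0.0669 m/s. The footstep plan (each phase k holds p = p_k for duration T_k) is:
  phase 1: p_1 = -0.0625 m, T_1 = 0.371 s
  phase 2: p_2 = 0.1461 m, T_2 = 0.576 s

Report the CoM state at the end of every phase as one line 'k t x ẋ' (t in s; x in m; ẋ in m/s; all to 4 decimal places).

phase 1: p=-0.0625, T=0.371, ωT=1.123870, cosh=1.700879, sinh=1.375860; start (x,ẋ)=(0.037700, 0.066900) → end (x,ẋ)=(0.138313, 0.531412)
phase 2: p=0.1461, T=0.576, ωT=1.744877, cosh=2.949931, sinh=2.775265; start (x,ẋ)=(0.138313, 0.531412) → end (x,ẋ)=(0.609977, 1.502162)

1 0.3710 0.1383 0.5314
2 0.9470 0.6100 1.5022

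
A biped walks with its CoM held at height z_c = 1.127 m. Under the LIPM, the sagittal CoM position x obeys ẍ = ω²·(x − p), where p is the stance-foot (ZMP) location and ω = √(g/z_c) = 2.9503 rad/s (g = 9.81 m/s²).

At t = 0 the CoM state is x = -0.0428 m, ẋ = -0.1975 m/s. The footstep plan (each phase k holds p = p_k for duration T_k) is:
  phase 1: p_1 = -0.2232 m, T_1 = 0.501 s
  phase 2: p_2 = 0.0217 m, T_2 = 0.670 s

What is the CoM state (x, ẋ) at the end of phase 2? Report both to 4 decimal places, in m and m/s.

phase 1: p=-0.2232, T=0.501, ωT=1.478100, cosh=2.306339, sinh=2.078269; start (x,ẋ)=(-0.042800, -0.197500) → end (x,ẋ)=(0.053739, 0.650624)
phase 2: p=0.0217, T=0.670, ωT=1.976701, cosh=3.678707, sinh=3.540182; start (x,ẋ)=(0.053739, 0.650624) → end (x,ẋ)=(0.920273, 2.728093)

x = 0.9203, ẋ = 2.7281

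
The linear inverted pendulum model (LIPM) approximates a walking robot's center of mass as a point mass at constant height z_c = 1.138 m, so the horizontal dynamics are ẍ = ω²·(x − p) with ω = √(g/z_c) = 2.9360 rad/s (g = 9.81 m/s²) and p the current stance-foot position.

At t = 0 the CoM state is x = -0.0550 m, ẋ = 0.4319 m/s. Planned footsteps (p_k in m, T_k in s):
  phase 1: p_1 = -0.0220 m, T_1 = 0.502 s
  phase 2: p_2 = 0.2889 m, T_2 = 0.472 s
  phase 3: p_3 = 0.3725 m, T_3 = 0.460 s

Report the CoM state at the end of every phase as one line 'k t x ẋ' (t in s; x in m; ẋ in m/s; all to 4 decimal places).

phase 1: p=-0.0220, T=0.502, ωT=1.473872, cosh=2.297572, sinh=2.068536; start (x,ẋ)=(-0.055000, 0.431900) → end (x,ẋ)=(0.206472, 0.791905)
phase 2: p=0.2889, T=0.472, ωT=1.385792, cosh=2.124058, sinh=1.873933; start (x,ẋ)=(0.206472, 0.791905) → end (x,ẋ)=(0.619260, 1.228544)
phase 3: p=0.3725, T=0.460, ωT=1.350560, cosh=2.059341, sinh=1.800246; start (x,ẋ)=(0.619260, 1.228544) → end (x,ẋ)=(1.633960, 3.834244)

1 0.5020 0.2065 0.7919
2 0.9740 0.6193 1.2285
3 1.4340 1.6340 3.8342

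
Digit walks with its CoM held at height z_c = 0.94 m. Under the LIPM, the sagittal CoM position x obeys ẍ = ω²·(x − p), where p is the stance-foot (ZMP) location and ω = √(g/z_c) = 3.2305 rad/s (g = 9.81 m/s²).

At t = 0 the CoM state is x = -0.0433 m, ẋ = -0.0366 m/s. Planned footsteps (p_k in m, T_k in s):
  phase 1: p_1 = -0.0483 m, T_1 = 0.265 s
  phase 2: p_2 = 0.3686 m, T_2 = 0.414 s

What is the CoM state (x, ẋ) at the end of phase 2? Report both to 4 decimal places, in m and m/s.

phase 1: p=-0.0483, T=0.265, ωT=0.856083, cosh=1.389372, sinh=0.964549; start (x,ẋ)=(-0.043300, -0.036600) → end (x,ẋ)=(-0.052281, -0.035271)
phase 2: p=0.3686, T=0.414, ωT=1.337427, cosh=2.035875, sinh=1.773355; start (x,ẋ)=(-0.052281, -0.035271) → end (x,ẋ)=(-0.507623, -2.482960)

x = -0.5076, ẋ = -2.4830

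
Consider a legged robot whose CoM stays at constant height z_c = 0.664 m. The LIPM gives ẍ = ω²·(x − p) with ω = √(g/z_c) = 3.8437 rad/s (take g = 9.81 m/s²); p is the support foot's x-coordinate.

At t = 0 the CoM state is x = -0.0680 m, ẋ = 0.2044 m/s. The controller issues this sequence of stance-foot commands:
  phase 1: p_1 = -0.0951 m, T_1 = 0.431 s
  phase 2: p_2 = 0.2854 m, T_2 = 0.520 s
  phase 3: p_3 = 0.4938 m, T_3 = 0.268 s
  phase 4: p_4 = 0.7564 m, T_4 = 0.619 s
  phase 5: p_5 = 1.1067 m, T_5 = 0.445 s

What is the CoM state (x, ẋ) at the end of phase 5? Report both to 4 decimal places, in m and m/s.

x = -0.3006, ẋ = -5.1431

phase 1: p=-0.0951, T=0.431, ωT=1.656635, cosh=2.716211, sinh=2.525431; start (x,ẋ)=(-0.068000, 0.204400) → end (x,ẋ)=(0.112806, 0.818253)
phase 2: p=0.2854, T=0.520, ωT=1.998724, cosh=3.757571, sinh=3.622063; start (x,ẋ)=(0.112806, 0.818253) → end (x,ẋ)=(0.407938, 0.671776)
phase 3: p=0.4938, T=0.268, ωT=1.030112, cosh=1.579173, sinh=1.222206; start (x,ẋ)=(0.407938, 0.671776) → end (x,ẋ)=(0.571818, 0.657490)
phase 4: p=0.7564, T=0.619, ωT=2.379250, cosh=5.444713, sinh=5.352093; start (x,ẋ)=(0.571818, 0.657490) → end (x,ẋ)=(0.666916, -0.217342)
phase 5: p=1.1067, T=0.445, ωT=1.710446, cosh=2.856108, sinh=2.675323; start (x,ẋ)=(0.666916, -0.217342) → end (x,ẋ)=(-0.300648, -5.143116)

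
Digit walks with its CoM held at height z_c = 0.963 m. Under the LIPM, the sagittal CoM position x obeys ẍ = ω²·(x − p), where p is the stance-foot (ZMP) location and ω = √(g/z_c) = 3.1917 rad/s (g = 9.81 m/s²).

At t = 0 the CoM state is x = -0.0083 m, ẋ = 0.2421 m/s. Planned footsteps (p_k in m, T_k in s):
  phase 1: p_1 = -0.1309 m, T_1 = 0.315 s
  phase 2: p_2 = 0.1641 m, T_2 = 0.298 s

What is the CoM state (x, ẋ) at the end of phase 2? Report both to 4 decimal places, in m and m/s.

phase 1: p=-0.1309, T=0.315, ωT=1.005386, cosh=1.549432, sinh=1.183529; start (x,ẋ)=(-0.008300, 0.242100) → end (x,ẋ)=(0.148835, 0.838235)
phase 2: p=0.1641, T=0.298, ωT=0.951127, cosh=1.487465, sinh=1.101159; start (x,ẋ)=(0.148835, 0.838235) → end (x,ẋ)=(0.430590, 1.193194)

x = 0.4306, ẋ = 1.1932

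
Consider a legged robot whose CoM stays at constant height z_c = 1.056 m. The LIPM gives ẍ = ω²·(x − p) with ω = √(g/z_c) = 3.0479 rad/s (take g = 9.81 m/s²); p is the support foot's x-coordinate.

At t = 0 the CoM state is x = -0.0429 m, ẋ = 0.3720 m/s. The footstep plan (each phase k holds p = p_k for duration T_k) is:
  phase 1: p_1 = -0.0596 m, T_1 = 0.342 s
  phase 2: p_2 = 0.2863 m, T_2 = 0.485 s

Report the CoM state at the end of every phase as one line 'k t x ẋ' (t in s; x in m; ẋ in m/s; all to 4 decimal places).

1 0.3420 0.1186 0.6563
2 0.8270 0.3470 0.4512

phase 1: p=-0.0596, T=0.342, ωT=1.042382, cosh=1.594289, sinh=1.241675; start (x,ẋ)=(-0.042900, 0.372000) → end (x,ẋ)=(0.118573, 0.656277)
phase 2: p=0.2863, T=0.485, ωT=1.478231, cosh=2.306612, sinh=2.078572; start (x,ẋ)=(0.118573, 0.656277) → end (x,ẋ)=(0.346978, 0.451176)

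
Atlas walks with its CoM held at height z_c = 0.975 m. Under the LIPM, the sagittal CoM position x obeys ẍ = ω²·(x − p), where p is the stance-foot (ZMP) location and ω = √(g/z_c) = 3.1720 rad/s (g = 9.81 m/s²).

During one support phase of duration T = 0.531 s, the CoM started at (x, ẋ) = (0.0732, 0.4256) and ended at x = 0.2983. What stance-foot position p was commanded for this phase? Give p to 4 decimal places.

ωT = 3.1720·0.531 = 1.684332; cosh(ωT) = 2.787209, sinh(ωT) = 2.601641
x(T) = p + (x₀−p)·cosh(ωT) + (ẋ₀/ω)·sinh(ωT) ⇒ p·(1 − cosh) = x(T) − x₀·cosh − (ẋ₀/ω)·sinh
numerator   = 0.2983 − (0.0732)·2.787209 − (0.4256/3.1720)·2.601641 = -0.254796
denominator = 1 − 2.787209 = -1.787209
p = -0.254796 / -1.787209 = 0.1426

p = 0.1426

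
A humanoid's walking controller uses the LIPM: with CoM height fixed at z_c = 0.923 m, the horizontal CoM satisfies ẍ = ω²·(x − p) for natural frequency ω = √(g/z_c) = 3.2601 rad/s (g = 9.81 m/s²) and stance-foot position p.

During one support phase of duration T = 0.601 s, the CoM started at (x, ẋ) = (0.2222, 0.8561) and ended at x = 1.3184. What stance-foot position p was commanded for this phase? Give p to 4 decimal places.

ωT = 3.2601·0.601 = 1.959320; cosh(ωT) = 3.617728, sinh(ωT) = 3.476774
x(T) = p + (x₀−p)·cosh(ωT) + (ẋ₀/ω)·sinh(ωT) ⇒ p·(1 − cosh) = x(T) − x₀·cosh − (ẋ₀/ω)·sinh
numerator   = 1.3184 − (0.2222)·3.617728 − (0.8561/3.2601)·3.476774 = -0.398458
denominator = 1 − 3.617728 = -2.617728
p = -0.398458 / -2.617728 = 0.1522

p = 0.1522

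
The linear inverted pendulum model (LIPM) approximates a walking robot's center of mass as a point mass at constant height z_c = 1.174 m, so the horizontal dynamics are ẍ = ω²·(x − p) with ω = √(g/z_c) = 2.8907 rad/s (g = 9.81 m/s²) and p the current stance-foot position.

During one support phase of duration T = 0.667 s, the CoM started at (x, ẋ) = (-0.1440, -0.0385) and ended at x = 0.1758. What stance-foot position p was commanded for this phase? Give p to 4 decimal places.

p = -0.2892

ωT = 2.8907·0.667 = 1.928097; cosh(ωT) = 3.510918, sinh(ωT) = 3.365493
x(T) = p + (x₀−p)·cosh(ωT) + (ẋ₀/ω)·sinh(ωT) ⇒ p·(1 − cosh) = x(T) − x₀·cosh − (ẋ₀/ω)·sinh
numerator   = 0.1758 − (-0.1440)·3.510918 − (-0.0385/2.8907)·3.365493 = 0.726196
denominator = 1 − 3.510918 = -2.510918
p = 0.726196 / -2.510918 = -0.2892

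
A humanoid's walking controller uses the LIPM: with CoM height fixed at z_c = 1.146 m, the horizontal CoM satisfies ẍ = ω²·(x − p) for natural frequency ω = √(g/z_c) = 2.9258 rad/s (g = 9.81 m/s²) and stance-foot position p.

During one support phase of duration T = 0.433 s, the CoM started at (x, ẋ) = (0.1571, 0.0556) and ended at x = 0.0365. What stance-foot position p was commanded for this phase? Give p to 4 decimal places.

p = 0.3227

ωT = 2.9258·0.433 = 1.266871; cosh(ωT) = 1.915721, sinh(ωT) = 1.634009
x(T) = p + (x₀−p)·cosh(ωT) + (ẋ₀/ω)·sinh(ωT) ⇒ p·(1 − cosh) = x(T) − x₀·cosh − (ẋ₀/ω)·sinh
numerator   = 0.0365 − (0.1571)·1.915721 − (0.0556/2.9258)·1.634009 = -0.295511
denominator = 1 − 1.915721 = -0.915721
p = -0.295511 / -0.915721 = 0.3227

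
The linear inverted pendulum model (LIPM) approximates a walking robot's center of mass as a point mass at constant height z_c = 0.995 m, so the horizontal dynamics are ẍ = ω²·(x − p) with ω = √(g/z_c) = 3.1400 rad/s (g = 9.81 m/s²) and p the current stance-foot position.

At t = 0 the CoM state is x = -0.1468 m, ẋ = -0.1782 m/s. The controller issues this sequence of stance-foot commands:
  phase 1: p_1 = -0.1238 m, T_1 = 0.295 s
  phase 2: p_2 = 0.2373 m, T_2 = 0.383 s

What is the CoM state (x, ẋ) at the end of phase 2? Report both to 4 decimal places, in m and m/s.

x = -0.7511, ẋ = -2.7757

phase 1: p=-0.1238, T=0.295, ωT=0.926300, cosh=1.460583, sinh=1.064566; start (x,ẋ)=(-0.146800, -0.178200) → end (x,ẋ)=(-0.217809, -0.337159)
phase 2: p=0.2373, T=0.383, ωT=1.202620, cosh=1.814617, sinh=1.514210; start (x,ẋ)=(-0.217809, -0.337159) → end (x,ẋ)=(-0.751138, -2.775686)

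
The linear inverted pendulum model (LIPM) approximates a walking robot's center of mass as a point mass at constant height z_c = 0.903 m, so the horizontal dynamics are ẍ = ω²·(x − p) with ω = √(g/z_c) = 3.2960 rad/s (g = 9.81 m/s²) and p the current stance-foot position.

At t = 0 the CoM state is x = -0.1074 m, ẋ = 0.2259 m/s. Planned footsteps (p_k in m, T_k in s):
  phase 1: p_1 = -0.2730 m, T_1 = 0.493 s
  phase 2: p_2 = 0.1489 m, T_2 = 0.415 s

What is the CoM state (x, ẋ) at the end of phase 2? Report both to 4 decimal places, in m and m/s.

phase 1: p=-0.2730, T=0.493, ωT=1.624928, cosh=2.637490, sinh=2.440564; start (x,ẋ)=(-0.107400, 0.225900) → end (x,ẋ)=(0.331039, 1.927912)
phase 2: p=0.1489, T=0.415, ωT=1.367840, cosh=2.090758, sinh=1.836102; start (x,ẋ)=(0.331039, 1.927912) → end (x,ẋ)=(1.603689, 5.133062)

x = 1.6037, ẋ = 5.1331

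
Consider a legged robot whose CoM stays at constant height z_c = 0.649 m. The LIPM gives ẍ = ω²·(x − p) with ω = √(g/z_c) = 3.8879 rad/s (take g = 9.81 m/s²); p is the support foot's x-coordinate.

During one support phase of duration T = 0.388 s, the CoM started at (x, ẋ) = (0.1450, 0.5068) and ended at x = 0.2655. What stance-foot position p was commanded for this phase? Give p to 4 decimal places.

ωT = 3.8879·0.388 = 1.508505; cosh(ωT) = 2.370605, sinh(ωT) = 2.149364
x(T) = p + (x₀−p)·cosh(ωT) + (ẋ₀/ω)·sinh(ωT) ⇒ p·(1 − cosh) = x(T) − x₀·cosh − (ẋ₀/ω)·sinh
numerator   = 0.2655 − (0.1450)·2.370605 − (0.5068/3.8879)·2.149364 = -0.358414
denominator = 1 − 2.370605 = -1.370605
p = -0.358414 / -1.370605 = 0.2615

p = 0.2615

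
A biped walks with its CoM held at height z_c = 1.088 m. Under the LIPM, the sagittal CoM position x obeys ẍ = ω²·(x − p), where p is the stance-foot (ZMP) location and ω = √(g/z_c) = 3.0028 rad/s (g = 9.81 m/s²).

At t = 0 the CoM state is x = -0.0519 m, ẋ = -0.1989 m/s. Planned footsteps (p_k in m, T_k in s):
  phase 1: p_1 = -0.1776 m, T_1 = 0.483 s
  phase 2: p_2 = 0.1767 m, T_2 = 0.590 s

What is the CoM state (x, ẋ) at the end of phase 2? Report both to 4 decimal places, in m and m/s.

phase 1: p=-0.1776, T=0.483, ωT=1.450352, cosh=2.249552, sinh=2.015065; start (x,ẋ)=(-0.051900, -0.198900) → end (x,ẋ)=(-0.028305, 0.313154)
phase 2: p=0.1767, T=0.590, ωT=1.771652, cosh=3.025306, sinh=2.855254; start (x,ẋ)=(-0.028305, 0.313154) → end (x,ẋ)=(-0.145737, -0.810280)

x = -0.1457, ẋ = -0.8103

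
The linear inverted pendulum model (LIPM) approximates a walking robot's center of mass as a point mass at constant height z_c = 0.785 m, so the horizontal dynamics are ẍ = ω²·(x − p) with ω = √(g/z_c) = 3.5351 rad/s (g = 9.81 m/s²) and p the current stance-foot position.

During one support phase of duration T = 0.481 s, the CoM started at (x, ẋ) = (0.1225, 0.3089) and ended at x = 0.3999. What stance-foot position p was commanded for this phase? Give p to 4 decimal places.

ωT = 3.5351·0.481 = 1.700383; cosh(ωT) = 2.829329, sinh(ωT) = 2.646716
x(T) = p + (x₀−p)·cosh(ωT) + (ẋ₀/ω)·sinh(ωT) ⇒ p·(1 − cosh) = x(T) − x₀·cosh − (ẋ₀/ω)·sinh
numerator   = 0.3999 − (0.1225)·2.829329 − (0.3089/3.5351)·2.646716 = -0.177965
denominator = 1 − 2.829329 = -1.829329
p = -0.177965 / -1.829329 = 0.0973

p = 0.0973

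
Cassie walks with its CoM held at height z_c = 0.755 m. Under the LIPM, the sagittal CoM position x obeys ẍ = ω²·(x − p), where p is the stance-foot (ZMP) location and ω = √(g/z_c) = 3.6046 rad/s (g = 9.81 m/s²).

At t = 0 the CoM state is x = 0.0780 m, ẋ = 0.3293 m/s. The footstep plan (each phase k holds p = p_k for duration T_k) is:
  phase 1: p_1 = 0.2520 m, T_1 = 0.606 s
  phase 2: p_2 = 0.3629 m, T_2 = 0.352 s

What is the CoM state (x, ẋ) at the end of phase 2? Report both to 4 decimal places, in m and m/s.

phase 1: p=0.2520, T=0.606, ωT=2.184388, cosh=4.498876, sinh=4.386329; start (x,ẋ)=(0.078000, 0.329300) → end (x,ẋ)=(-0.130089, -1.269628)
phase 2: p=0.3629, T=0.352, ωT=1.268819, cosh=1.918907, sinh=1.637743; start (x,ẋ)=(-0.130089, -1.269628) → end (x,ẋ)=(-1.159953, -5.346615)

x = -1.1600, ẋ = -5.3466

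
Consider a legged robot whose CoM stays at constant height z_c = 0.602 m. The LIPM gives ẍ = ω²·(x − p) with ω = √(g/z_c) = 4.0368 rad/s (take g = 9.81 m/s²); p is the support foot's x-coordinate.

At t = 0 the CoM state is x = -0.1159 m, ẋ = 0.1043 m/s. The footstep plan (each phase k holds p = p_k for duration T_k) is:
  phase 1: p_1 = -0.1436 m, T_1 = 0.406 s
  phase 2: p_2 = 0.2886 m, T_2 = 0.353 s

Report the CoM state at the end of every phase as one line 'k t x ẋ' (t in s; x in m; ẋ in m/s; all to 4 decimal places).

phase 1: p=-0.1436, T=0.406, ωT=1.638941, cosh=2.671949, sinh=2.477763; start (x,ẋ)=(-0.115900, 0.104300) → end (x,ẋ)=(-0.005568, 0.555746)
phase 2: p=0.2886, T=0.353, ωT=1.424990, cosh=2.199164, sinh=1.958654; start (x,ẋ)=(-0.005568, 0.555746) → end (x,ẋ)=(-0.088677, -1.103721)

1 0.4060 -0.0056 0.5557
2 0.7590 -0.0887 -1.1037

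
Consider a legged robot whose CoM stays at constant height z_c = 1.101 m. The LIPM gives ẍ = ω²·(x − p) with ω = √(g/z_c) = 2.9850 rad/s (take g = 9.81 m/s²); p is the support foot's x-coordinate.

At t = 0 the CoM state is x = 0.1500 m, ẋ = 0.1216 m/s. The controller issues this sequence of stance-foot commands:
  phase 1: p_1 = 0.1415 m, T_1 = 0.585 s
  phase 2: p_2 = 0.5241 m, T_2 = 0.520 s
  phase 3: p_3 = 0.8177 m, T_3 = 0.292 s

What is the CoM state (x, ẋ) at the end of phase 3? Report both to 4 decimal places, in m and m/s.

phase 1: p=0.1415, T=0.585, ωT=1.746225, cosh=2.953676, sinh=2.779244; start (x,ẋ)=(0.150000, 0.121600) → end (x,ẋ)=(0.279824, 0.429683)
phase 2: p=0.5241, T=0.520, ωT=1.552200, cosh=2.466814, sinh=2.255033; start (x,ẋ)=(0.279824, 0.429683) → end (x,ẋ)=(0.246124, -0.584337)
phase 3: p=0.8177, T=0.292, ωT=0.871620, cosh=1.404527, sinh=0.986254; start (x,ẋ)=(0.246124, -0.584337) → end (x,ẋ)=(-0.178161, -2.503419)

x = -0.1782, ẋ = -2.5034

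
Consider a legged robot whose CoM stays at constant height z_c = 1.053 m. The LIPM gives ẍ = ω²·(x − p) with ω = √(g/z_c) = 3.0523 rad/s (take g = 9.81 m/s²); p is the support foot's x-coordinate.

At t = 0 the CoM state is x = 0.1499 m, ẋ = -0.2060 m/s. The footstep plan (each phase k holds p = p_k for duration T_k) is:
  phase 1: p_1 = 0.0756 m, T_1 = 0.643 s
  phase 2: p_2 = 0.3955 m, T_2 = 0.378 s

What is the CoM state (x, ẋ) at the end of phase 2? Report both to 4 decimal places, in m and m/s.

phase 1: p=0.0756, T=0.643, ωT=1.962629, cosh=3.629252, sinh=3.488763; start (x,ẋ)=(0.149900, -0.206000) → end (x,ẋ)=(0.109796, 0.043576)
phase 2: p=0.3955, T=0.378, ωT=1.153769, cosh=1.742783, sinh=1.427337; start (x,ẋ)=(0.109796, 0.043576) → end (x,ẋ)=(-0.082042, -1.168769)

x = -0.0820, ẋ = -1.1688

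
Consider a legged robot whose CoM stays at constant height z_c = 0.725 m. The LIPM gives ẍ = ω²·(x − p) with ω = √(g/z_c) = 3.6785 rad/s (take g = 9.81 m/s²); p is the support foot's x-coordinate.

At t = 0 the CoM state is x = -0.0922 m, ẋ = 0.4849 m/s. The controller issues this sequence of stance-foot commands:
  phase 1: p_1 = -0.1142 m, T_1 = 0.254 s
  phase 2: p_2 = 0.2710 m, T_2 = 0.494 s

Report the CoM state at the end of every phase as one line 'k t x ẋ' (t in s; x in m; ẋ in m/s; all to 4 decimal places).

1 0.2540 0.0600 0.7995
2 0.7480 0.2558 0.1999

phase 1: p=-0.1142, T=0.254, ωT=0.934339, cosh=1.469188, sinh=1.076342; start (x,ẋ)=(-0.092200, 0.484900) → end (x,ẋ)=(0.060006, 0.799514)
phase 2: p=0.2710, T=0.494, ωT=1.817179, cosh=3.158478, sinh=2.995994; start (x,ẋ)=(0.060006, 0.799514) → end (x,ẋ)=(0.255752, 0.199929)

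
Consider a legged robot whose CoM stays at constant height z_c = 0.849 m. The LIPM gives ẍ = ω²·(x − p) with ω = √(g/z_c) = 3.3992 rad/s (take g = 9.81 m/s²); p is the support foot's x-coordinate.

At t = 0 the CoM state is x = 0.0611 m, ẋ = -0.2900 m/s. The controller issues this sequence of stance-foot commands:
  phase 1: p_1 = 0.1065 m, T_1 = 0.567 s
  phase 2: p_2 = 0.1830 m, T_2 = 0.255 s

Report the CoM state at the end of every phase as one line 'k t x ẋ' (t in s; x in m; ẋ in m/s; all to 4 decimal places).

1 0.5670 -0.3397 -1.5364
2 0.8220 -0.9914 -3.8909

phase 1: p=0.1065, T=0.567, ωT=1.927346, cosh=3.508393, sinh=3.362859; start (x,ẋ)=(0.061100, -0.290000) → end (x,ẋ)=(-0.339681, -1.536403)
phase 2: p=0.1830, T=0.255, ωT=0.866796, cosh=1.399786, sinh=0.979490; start (x,ẋ)=(-0.339681, -1.536403) → end (x,ẋ)=(-0.991360, -3.890890)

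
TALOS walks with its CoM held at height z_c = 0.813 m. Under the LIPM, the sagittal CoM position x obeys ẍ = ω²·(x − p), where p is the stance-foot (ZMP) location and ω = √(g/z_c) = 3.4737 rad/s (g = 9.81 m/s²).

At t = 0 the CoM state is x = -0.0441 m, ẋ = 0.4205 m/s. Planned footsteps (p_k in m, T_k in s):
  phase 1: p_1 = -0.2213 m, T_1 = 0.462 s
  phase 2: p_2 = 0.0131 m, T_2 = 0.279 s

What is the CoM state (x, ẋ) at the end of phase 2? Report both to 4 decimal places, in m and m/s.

phase 1: p=-0.2213, T=0.462, ωT=1.604849, cosh=2.589015, sinh=2.388095; start (x,ẋ)=(-0.044100, 0.420500) → end (x,ẋ)=(0.526558, 2.558648)
phase 2: p=0.0131, T=0.279, ωT=0.969162, cosh=1.507568, sinh=1.128167; start (x,ẋ)=(0.526558, 2.558648) → end (x,ẋ)=(1.618156, 5.869536)

x = 1.6182, ẋ = 5.8695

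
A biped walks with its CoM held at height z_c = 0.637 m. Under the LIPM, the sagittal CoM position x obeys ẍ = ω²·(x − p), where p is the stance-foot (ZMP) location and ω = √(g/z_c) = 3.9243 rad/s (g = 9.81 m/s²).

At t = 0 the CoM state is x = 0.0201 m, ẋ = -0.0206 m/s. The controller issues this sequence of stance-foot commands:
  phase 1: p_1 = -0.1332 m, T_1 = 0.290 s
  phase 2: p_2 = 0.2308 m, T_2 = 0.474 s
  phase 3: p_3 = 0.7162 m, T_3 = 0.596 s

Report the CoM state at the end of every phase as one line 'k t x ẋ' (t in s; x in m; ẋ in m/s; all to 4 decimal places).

1 0.2900 0.1232 0.8069
2 0.7640 0.5213 1.3312
3 1.3600 1.4387 3.0373

phase 1: p=-0.1332, T=0.290, ωT=1.138047, cosh=1.720556, sinh=1.400112; start (x,ẋ)=(0.020100, -0.020600) → end (x,ẋ)=(0.123212, 0.806857)
phase 2: p=0.2308, T=0.474, ωT=1.860118, cosh=3.290075, sinh=3.134421; start (x,ẋ)=(0.123212, 0.806857) → end (x,ẋ)=(0.521280, 1.331239)
phase 3: p=0.7162, T=0.596, ωT=2.338883, cosh=5.233040, sinh=5.136605; start (x,ẋ)=(0.521280, 1.331239) → end (x,ẋ)=(1.438662, 3.037303)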